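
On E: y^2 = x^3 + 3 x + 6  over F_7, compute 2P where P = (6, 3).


k = 2 = 10_2 (binary, LSB first: 01)
Double-and-add from P = (6, 3):
  bit 0 = 0: acc unchanged = O
  bit 1 = 1: acc = O + (3, 0) = (3, 0)

2P = (3, 0)


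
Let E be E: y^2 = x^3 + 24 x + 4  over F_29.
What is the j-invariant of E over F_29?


Delta = -16(4 a^3 + 27 b^2) mod 29 = 15
-1728 * (4 a)^3 = -1728 * (4*24)^3 mod 29 = 19
j = 19 * 15^(-1) mod 29 = 9

j = 9 (mod 29)


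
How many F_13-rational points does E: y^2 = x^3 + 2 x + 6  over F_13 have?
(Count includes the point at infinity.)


For each x in F_13, count y with y^2 = x^3 + 2 x + 6 mod 13:
  x = 1: RHS = 9, y in [3, 10]  -> 2 point(s)
  x = 3: RHS = 0, y in [0]  -> 1 point(s)
  x = 4: RHS = 0, y in [0]  -> 1 point(s)
  x = 6: RHS = 0, y in [0]  -> 1 point(s)
  x = 7: RHS = 12, y in [5, 8]  -> 2 point(s)
  x = 8: RHS = 1, y in [1, 12]  -> 2 point(s)
  x = 9: RHS = 12, y in [5, 8]  -> 2 point(s)
  x = 10: RHS = 12, y in [5, 8]  -> 2 point(s)
  x = 12: RHS = 3, y in [4, 9]  -> 2 point(s)
Affine points: 15. Add the point at infinity: total = 16.

#E(F_13) = 16


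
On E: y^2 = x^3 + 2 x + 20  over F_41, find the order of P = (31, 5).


Compute successive multiples of P until we hit O:
  1P = (31, 5)
  2P = (12, 3)
  3P = (18, 5)
  4P = (33, 36)
  5P = (2, 14)
  6P = (6, 24)
  7P = (36, 7)
  8P = (25, 22)
  ... (continuing to 45P)
  45P = O

ord(P) = 45


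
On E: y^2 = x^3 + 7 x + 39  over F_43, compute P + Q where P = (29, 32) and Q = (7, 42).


P != Q, so use the chord formula.
s = (y2 - y1) / (x2 - x1) = (10) / (21) mod 43 = 23
x3 = s^2 - x1 - x2 mod 43 = 23^2 - 29 - 7 = 20
y3 = s (x1 - x3) - y1 mod 43 = 23 * (29 - 20) - 32 = 3

P + Q = (20, 3)


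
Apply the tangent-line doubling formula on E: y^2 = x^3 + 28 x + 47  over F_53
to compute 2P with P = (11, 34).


Doubling: s = (3 x1^2 + a) / (2 y1)
s = (3*11^2 + 28) / (2*34) mod 53 = 19
x3 = s^2 - 2 x1 mod 53 = 19^2 - 2*11 = 21
y3 = s (x1 - x3) - y1 mod 53 = 19 * (11 - 21) - 34 = 41

2P = (21, 41)


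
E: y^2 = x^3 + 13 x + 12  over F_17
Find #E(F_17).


For each x in F_17, count y with y^2 = x^3 + 13 x + 12 mod 17:
  x = 1: RHS = 9, y in [3, 14]  -> 2 point(s)
  x = 4: RHS = 9, y in [3, 14]  -> 2 point(s)
  x = 5: RHS = 15, y in [7, 10]  -> 2 point(s)
  x = 6: RHS = 0, y in [0]  -> 1 point(s)
  x = 7: RHS = 4, y in [2, 15]  -> 2 point(s)
  x = 8: RHS = 16, y in [4, 13]  -> 2 point(s)
  x = 9: RHS = 8, y in [5, 12]  -> 2 point(s)
  x = 12: RHS = 9, y in [3, 14]  -> 2 point(s)
  x = 13: RHS = 15, y in [7, 10]  -> 2 point(s)
  x = 16: RHS = 15, y in [7, 10]  -> 2 point(s)
Affine points: 19. Add the point at infinity: total = 20.

#E(F_17) = 20


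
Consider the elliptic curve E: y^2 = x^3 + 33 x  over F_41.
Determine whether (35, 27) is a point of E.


Check whether y^2 = x^3 + 33 x + 0 (mod 41) for (x, y) = (35, 27).
LHS: y^2 = 27^2 mod 41 = 32
RHS: x^3 + 33 x + 0 = 35^3 + 33*35 + 0 mod 41 = 37
LHS != RHS

No, not on the curve


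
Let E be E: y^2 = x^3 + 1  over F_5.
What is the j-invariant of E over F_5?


Delta = -16(4 a^3 + 27 b^2) mod 5 = 3
-1728 * (4 a)^3 = -1728 * (4*0)^3 mod 5 = 0
j = 0 * 3^(-1) mod 5 = 0

j = 0 (mod 5)


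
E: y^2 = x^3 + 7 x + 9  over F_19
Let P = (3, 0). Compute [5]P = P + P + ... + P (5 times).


k = 5 = 101_2 (binary, LSB first: 101)
Double-and-add from P = (3, 0):
  bit 0 = 1: acc = O + (3, 0) = (3, 0)
  bit 1 = 0: acc unchanged = (3, 0)
  bit 2 = 1: acc = (3, 0) + O = (3, 0)

5P = (3, 0)


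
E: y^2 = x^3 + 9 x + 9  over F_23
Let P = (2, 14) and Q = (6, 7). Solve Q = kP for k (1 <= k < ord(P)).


Enumerate multiples of P until we hit Q = (6, 7):
  1P = (2, 14)
  2P = (21, 12)
  3P = (6, 7)
Match found at i = 3.

k = 3


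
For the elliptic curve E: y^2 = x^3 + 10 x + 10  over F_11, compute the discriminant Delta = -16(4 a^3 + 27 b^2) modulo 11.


4 a^3 + 27 b^2 = 4*10^3 + 27*10^2 = 4000 + 2700 = 6700
Delta = -16 * (6700) = -107200
Delta mod 11 = 6

Delta = 6 (mod 11)


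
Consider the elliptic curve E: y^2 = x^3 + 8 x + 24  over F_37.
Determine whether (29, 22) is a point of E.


Check whether y^2 = x^3 + 8 x + 24 (mod 37) for (x, y) = (29, 22).
LHS: y^2 = 22^2 mod 37 = 3
RHS: x^3 + 8 x + 24 = 29^3 + 8*29 + 24 mod 37 = 3
LHS = RHS

Yes, on the curve


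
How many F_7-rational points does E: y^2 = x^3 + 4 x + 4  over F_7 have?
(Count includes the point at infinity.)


For each x in F_7, count y with y^2 = x^3 + 4 x + 4 mod 7:
  x = 0: RHS = 4, y in [2, 5]  -> 2 point(s)
  x = 1: RHS = 2, y in [3, 4]  -> 2 point(s)
  x = 3: RHS = 1, y in [1, 6]  -> 2 point(s)
  x = 4: RHS = 0, y in [0]  -> 1 point(s)
  x = 5: RHS = 2, y in [3, 4]  -> 2 point(s)
Affine points: 9. Add the point at infinity: total = 10.

#E(F_7) = 10


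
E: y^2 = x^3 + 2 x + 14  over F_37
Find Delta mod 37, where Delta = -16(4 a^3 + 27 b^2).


4 a^3 + 27 b^2 = 4*2^3 + 27*14^2 = 32 + 5292 = 5324
Delta = -16 * (5324) = -85184
Delta mod 37 = 27

Delta = 27 (mod 37)


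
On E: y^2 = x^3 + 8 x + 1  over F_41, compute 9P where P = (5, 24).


k = 9 = 1001_2 (binary, LSB first: 1001)
Double-and-add from P = (5, 24):
  bit 0 = 1: acc = O + (5, 24) = (5, 24)
  bit 1 = 0: acc unchanged = (5, 24)
  bit 2 = 0: acc unchanged = (5, 24)
  bit 3 = 1: acc = (5, 24) + (0, 1) = (26, 27)

9P = (26, 27)


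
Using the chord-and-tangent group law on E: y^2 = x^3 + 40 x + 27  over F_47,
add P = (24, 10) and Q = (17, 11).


P != Q, so use the chord formula.
s = (y2 - y1) / (x2 - x1) = (1) / (40) mod 47 = 20
x3 = s^2 - x1 - x2 mod 47 = 20^2 - 24 - 17 = 30
y3 = s (x1 - x3) - y1 mod 47 = 20 * (24 - 30) - 10 = 11

P + Q = (30, 11)


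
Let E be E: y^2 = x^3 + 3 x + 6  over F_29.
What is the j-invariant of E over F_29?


Delta = -16(4 a^3 + 27 b^2) mod 29 = 4
-1728 * (4 a)^3 = -1728 * (4*3)^3 mod 29 = 1
j = 1 * 4^(-1) mod 29 = 22

j = 22 (mod 29)


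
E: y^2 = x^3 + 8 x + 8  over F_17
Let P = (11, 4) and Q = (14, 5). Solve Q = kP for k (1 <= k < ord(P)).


Enumerate multiples of P until we hit Q = (14, 5):
  1P = (11, 4)
  2P = (14, 12)
  3P = (1, 0)
  4P = (14, 5)
Match found at i = 4.

k = 4


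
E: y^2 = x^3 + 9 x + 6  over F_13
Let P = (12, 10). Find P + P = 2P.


Doubling: s = (3 x1^2 + a) / (2 y1)
s = (3*12^2 + 9) / (2*10) mod 13 = 11
x3 = s^2 - 2 x1 mod 13 = 11^2 - 2*12 = 6
y3 = s (x1 - x3) - y1 mod 13 = 11 * (12 - 6) - 10 = 4

2P = (6, 4)


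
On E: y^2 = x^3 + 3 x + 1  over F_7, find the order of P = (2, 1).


Compute successive multiples of P until we hit O:
  1P = (2, 1)
  2P = (5, 1)
  3P = (0, 6)
  4P = (6, 2)
  5P = (3, 4)
  6P = (4, 0)
  7P = (3, 3)
  8P = (6, 5)
  ... (continuing to 12P)
  12P = O

ord(P) = 12


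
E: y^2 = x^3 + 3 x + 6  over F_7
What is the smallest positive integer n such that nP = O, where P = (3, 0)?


Compute successive multiples of P until we hit O:
  1P = (3, 0)
  2P = O

ord(P) = 2


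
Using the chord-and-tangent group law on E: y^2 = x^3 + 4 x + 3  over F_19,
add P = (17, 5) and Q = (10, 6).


P != Q, so use the chord formula.
s = (y2 - y1) / (x2 - x1) = (1) / (12) mod 19 = 8
x3 = s^2 - x1 - x2 mod 19 = 8^2 - 17 - 10 = 18
y3 = s (x1 - x3) - y1 mod 19 = 8 * (17 - 18) - 5 = 6

P + Q = (18, 6)


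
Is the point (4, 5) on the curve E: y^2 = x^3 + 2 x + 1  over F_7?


Check whether y^2 = x^3 + 2 x + 1 (mod 7) for (x, y) = (4, 5).
LHS: y^2 = 5^2 mod 7 = 4
RHS: x^3 + 2 x + 1 = 4^3 + 2*4 + 1 mod 7 = 3
LHS != RHS

No, not on the curve


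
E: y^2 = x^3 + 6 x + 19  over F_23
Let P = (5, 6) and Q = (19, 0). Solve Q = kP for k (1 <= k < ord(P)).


Enumerate multiples of P until we hit Q = (19, 0):
  1P = (5, 6)
  2P = (14, 8)
  3P = (12, 18)
  4P = (8, 2)
  5P = (22, 9)
  6P = (2, 4)
  7P = (19, 0)
Match found at i = 7.

k = 7


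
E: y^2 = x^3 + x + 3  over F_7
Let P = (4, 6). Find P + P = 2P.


Doubling: s = (3 x1^2 + a) / (2 y1)
s = (3*4^2 + 1) / (2*6) mod 7 = 0
x3 = s^2 - 2 x1 mod 7 = 0^2 - 2*4 = 6
y3 = s (x1 - x3) - y1 mod 7 = 0 * (4 - 6) - 6 = 1

2P = (6, 1)


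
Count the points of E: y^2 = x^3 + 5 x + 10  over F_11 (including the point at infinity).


For each x in F_11, count y with y^2 = x^3 + 5 x + 10 mod 11:
  x = 1: RHS = 5, y in [4, 7]  -> 2 point(s)
  x = 6: RHS = 3, y in [5, 6]  -> 2 point(s)
  x = 7: RHS = 3, y in [5, 6]  -> 2 point(s)
  x = 8: RHS = 1, y in [1, 10]  -> 2 point(s)
  x = 9: RHS = 3, y in [5, 6]  -> 2 point(s)
  x = 10: RHS = 4, y in [2, 9]  -> 2 point(s)
Affine points: 12. Add the point at infinity: total = 13.

#E(F_11) = 13


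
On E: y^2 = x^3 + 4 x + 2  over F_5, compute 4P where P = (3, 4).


k = 4 = 100_2 (binary, LSB first: 001)
Double-and-add from P = (3, 4):
  bit 0 = 0: acc unchanged = O
  bit 1 = 0: acc unchanged = O
  bit 2 = 1: acc = O + (3, 4) = (3, 4)

4P = (3, 4)


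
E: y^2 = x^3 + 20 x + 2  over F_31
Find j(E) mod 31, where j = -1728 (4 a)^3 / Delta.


Delta = -16(4 a^3 + 27 b^2) mod 31 = 4
-1728 * (4 a)^3 = -1728 * (4*20)^3 mod 31 = 1
j = 1 * 4^(-1) mod 31 = 8

j = 8 (mod 31)


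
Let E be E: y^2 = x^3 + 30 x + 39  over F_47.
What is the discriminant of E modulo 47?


4 a^3 + 27 b^2 = 4*30^3 + 27*39^2 = 108000 + 41067 = 149067
Delta = -16 * (149067) = -2385072
Delta mod 47 = 37

Delta = 37 (mod 47)


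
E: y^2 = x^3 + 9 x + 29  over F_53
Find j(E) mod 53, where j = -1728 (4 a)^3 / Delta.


Delta = -16(4 a^3 + 27 b^2) mod 53 = 40
-1728 * (4 a)^3 = -1728 * (4*9)^3 mod 53 = 18
j = 18 * 40^(-1) mod 53 = 19

j = 19 (mod 53)


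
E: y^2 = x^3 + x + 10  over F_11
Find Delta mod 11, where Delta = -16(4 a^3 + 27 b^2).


4 a^3 + 27 b^2 = 4*1^3 + 27*10^2 = 4 + 2700 = 2704
Delta = -16 * (2704) = -43264
Delta mod 11 = 10

Delta = 10 (mod 11)


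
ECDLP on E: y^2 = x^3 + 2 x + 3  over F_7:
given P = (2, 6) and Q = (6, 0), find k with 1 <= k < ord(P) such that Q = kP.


Enumerate multiples of P until we hit Q = (6, 0):
  1P = (2, 6)
  2P = (3, 1)
  3P = (6, 0)
Match found at i = 3.

k = 3


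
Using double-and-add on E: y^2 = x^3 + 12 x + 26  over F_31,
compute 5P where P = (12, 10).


k = 5 = 101_2 (binary, LSB first: 101)
Double-and-add from P = (12, 10):
  bit 0 = 1: acc = O + (12, 10) = (12, 10)
  bit 1 = 0: acc unchanged = (12, 10)
  bit 2 = 1: acc = (12, 10) + (29, 26) = (28, 26)

5P = (28, 26)


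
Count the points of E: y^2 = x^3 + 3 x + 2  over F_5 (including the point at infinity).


For each x in F_5, count y with y^2 = x^3 + 3 x + 2 mod 5:
  x = 1: RHS = 1, y in [1, 4]  -> 2 point(s)
  x = 2: RHS = 1, y in [1, 4]  -> 2 point(s)
Affine points: 4. Add the point at infinity: total = 5.

#E(F_5) = 5


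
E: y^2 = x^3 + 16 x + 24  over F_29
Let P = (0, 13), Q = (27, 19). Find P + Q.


P != Q, so use the chord formula.
s = (y2 - y1) / (x2 - x1) = (6) / (27) mod 29 = 26
x3 = s^2 - x1 - x2 mod 29 = 26^2 - 0 - 27 = 11
y3 = s (x1 - x3) - y1 mod 29 = 26 * (0 - 11) - 13 = 20

P + Q = (11, 20)


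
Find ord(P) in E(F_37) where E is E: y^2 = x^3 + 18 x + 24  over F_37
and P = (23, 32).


Compute successive multiples of P until we hit O:
  1P = (23, 32)
  2P = (27, 18)
  3P = (27, 19)
  4P = (23, 5)
  5P = O

ord(P) = 5


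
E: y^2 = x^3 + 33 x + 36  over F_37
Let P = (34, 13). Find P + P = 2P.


Doubling: s = (3 x1^2 + a) / (2 y1)
s = (3*34^2 + 33) / (2*13) mod 37 = 8
x3 = s^2 - 2 x1 mod 37 = 8^2 - 2*34 = 33
y3 = s (x1 - x3) - y1 mod 37 = 8 * (34 - 33) - 13 = 32

2P = (33, 32)


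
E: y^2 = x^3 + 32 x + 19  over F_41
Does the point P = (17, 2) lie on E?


Check whether y^2 = x^3 + 32 x + 19 (mod 41) for (x, y) = (17, 2).
LHS: y^2 = 2^2 mod 41 = 4
RHS: x^3 + 32 x + 19 = 17^3 + 32*17 + 19 mod 41 = 23
LHS != RHS

No, not on the curve


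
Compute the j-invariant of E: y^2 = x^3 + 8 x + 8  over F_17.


Delta = -16(4 a^3 + 27 b^2) mod 17 = 2
-1728 * (4 a)^3 = -1728 * (4*8)^3 mod 17 = 3
j = 3 * 2^(-1) mod 17 = 10

j = 10 (mod 17)


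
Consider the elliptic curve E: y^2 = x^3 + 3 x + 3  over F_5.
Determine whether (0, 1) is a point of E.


Check whether y^2 = x^3 + 3 x + 3 (mod 5) for (x, y) = (0, 1).
LHS: y^2 = 1^2 mod 5 = 1
RHS: x^3 + 3 x + 3 = 0^3 + 3*0 + 3 mod 5 = 3
LHS != RHS

No, not on the curve


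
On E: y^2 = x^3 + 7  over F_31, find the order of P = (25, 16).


Compute successive multiples of P until we hit O:
  1P = (25, 16)
  2P = (20, 28)
  3P = (24, 25)
  4P = (1, 16)
  5P = (5, 15)
  6P = (11, 25)
  7P = (0, 10)
  8P = (7, 28)
  ... (continuing to 21P)
  21P = O

ord(P) = 21


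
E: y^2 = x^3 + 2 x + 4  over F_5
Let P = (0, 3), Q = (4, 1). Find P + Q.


P != Q, so use the chord formula.
s = (y2 - y1) / (x2 - x1) = (3) / (4) mod 5 = 2
x3 = s^2 - x1 - x2 mod 5 = 2^2 - 0 - 4 = 0
y3 = s (x1 - x3) - y1 mod 5 = 2 * (0 - 0) - 3 = 2

P + Q = (0, 2)


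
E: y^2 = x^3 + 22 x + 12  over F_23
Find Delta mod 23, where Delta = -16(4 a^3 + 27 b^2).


4 a^3 + 27 b^2 = 4*22^3 + 27*12^2 = 42592 + 3888 = 46480
Delta = -16 * (46480) = -743680
Delta mod 23 = 2

Delta = 2 (mod 23)


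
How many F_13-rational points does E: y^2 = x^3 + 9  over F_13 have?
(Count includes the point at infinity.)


For each x in F_13, count y with y^2 = x^3 + 0 x + 9 mod 13:
  x = 0: RHS = 9, y in [3, 10]  -> 2 point(s)
  x = 1: RHS = 10, y in [6, 7]  -> 2 point(s)
  x = 2: RHS = 4, y in [2, 11]  -> 2 point(s)
  x = 3: RHS = 10, y in [6, 7]  -> 2 point(s)
  x = 5: RHS = 4, y in [2, 11]  -> 2 point(s)
  x = 6: RHS = 4, y in [2, 11]  -> 2 point(s)
  x = 7: RHS = 1, y in [1, 12]  -> 2 point(s)
  x = 8: RHS = 1, y in [1, 12]  -> 2 point(s)
  x = 9: RHS = 10, y in [6, 7]  -> 2 point(s)
  x = 11: RHS = 1, y in [1, 12]  -> 2 point(s)
Affine points: 20. Add the point at infinity: total = 21.

#E(F_13) = 21


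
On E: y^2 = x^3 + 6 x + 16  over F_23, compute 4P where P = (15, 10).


k = 4 = 100_2 (binary, LSB first: 001)
Double-and-add from P = (15, 10):
  bit 0 = 0: acc unchanged = O
  bit 1 = 0: acc unchanged = O
  bit 2 = 1: acc = O + (4, 14) = (4, 14)

4P = (4, 14)


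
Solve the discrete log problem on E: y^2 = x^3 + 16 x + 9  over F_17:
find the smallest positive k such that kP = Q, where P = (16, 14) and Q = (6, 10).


Enumerate multiples of P until we hit Q = (6, 10):
  1P = (16, 14)
  2P = (4, 16)
  3P = (6, 7)
  4P = (13, 0)
  5P = (6, 10)
Match found at i = 5.

k = 5


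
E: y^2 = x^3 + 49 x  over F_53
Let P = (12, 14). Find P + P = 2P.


Doubling: s = (3 x1^2 + a) / (2 y1)
s = (3*12^2 + 49) / (2*14) mod 53 = 38
x3 = s^2 - 2 x1 mod 53 = 38^2 - 2*12 = 42
y3 = s (x1 - x3) - y1 mod 53 = 38 * (12 - 42) - 14 = 12

2P = (42, 12)


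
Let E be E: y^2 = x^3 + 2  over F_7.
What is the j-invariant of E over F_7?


Delta = -16(4 a^3 + 27 b^2) mod 7 = 1
-1728 * (4 a)^3 = -1728 * (4*0)^3 mod 7 = 0
j = 0 * 1^(-1) mod 7 = 0

j = 0 (mod 7)


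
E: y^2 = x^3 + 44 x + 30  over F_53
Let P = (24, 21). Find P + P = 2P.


Doubling: s = (3 x1^2 + a) / (2 y1)
s = (3*24^2 + 44) / (2*21) mod 53 = 22
x3 = s^2 - 2 x1 mod 53 = 22^2 - 2*24 = 12
y3 = s (x1 - x3) - y1 mod 53 = 22 * (24 - 12) - 21 = 31

2P = (12, 31)


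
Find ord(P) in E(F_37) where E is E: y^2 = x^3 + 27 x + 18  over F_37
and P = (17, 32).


Compute successive multiples of P until we hit O:
  1P = (17, 32)
  2P = (30, 35)
  3P = (1, 3)
  4P = (10, 20)
  5P = (22, 7)
  6P = (23, 35)
  7P = (25, 1)
  8P = (21, 2)
  ... (continuing to 37P)
  37P = O

ord(P) = 37


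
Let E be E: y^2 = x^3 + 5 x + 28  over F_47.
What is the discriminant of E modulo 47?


4 a^3 + 27 b^2 = 4*5^3 + 27*28^2 = 500 + 21168 = 21668
Delta = -16 * (21668) = -346688
Delta mod 47 = 31

Delta = 31 (mod 47)


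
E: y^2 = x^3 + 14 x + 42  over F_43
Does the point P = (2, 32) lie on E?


Check whether y^2 = x^3 + 14 x + 42 (mod 43) for (x, y) = (2, 32).
LHS: y^2 = 32^2 mod 43 = 35
RHS: x^3 + 14 x + 42 = 2^3 + 14*2 + 42 mod 43 = 35
LHS = RHS

Yes, on the curve


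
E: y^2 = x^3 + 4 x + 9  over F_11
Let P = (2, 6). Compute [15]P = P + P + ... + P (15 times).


k = 15 = 1111_2 (binary, LSB first: 1111)
Double-and-add from P = (2, 6):
  bit 0 = 1: acc = O + (2, 6) = (2, 6)
  bit 1 = 1: acc = (2, 6) + (10, 9) = (0, 3)
  bit 2 = 1: acc = (0, 3) + (3, 9) = (1, 6)
  bit 3 = 1: acc = (1, 6) + (8, 5) = (0, 8)

15P = (0, 8)


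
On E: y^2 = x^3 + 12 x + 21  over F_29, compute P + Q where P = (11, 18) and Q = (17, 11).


P != Q, so use the chord formula.
s = (y2 - y1) / (x2 - x1) = (22) / (6) mod 29 = 23
x3 = s^2 - x1 - x2 mod 29 = 23^2 - 11 - 17 = 8
y3 = s (x1 - x3) - y1 mod 29 = 23 * (11 - 8) - 18 = 22

P + Q = (8, 22)


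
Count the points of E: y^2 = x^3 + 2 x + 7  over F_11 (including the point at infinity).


For each x in F_11, count y with y^2 = x^3 + 2 x + 7 mod 11:
  x = 6: RHS = 4, y in [2, 9]  -> 2 point(s)
  x = 7: RHS = 1, y in [1, 10]  -> 2 point(s)
  x = 10: RHS = 4, y in [2, 9]  -> 2 point(s)
Affine points: 6. Add the point at infinity: total = 7.

#E(F_11) = 7


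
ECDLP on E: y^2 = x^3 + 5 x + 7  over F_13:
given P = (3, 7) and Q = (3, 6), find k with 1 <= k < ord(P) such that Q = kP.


Enumerate multiples of P until we hit Q = (3, 6):
  1P = (3, 7)
  2P = (4, 0)
  3P = (3, 6)
Match found at i = 3.

k = 3


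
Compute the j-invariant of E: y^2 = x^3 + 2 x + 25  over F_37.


Delta = -16(4 a^3 + 27 b^2) mod 37 = 32
-1728 * (4 a)^3 = -1728 * (4*2)^3 mod 37 = 8
j = 8 * 32^(-1) mod 37 = 28

j = 28 (mod 37)


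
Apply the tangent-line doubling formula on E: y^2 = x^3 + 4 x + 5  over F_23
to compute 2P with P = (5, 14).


Doubling: s = (3 x1^2 + a) / (2 y1)
s = (3*5^2 + 4) / (2*14) mod 23 = 2
x3 = s^2 - 2 x1 mod 23 = 2^2 - 2*5 = 17
y3 = s (x1 - x3) - y1 mod 23 = 2 * (5 - 17) - 14 = 8

2P = (17, 8)


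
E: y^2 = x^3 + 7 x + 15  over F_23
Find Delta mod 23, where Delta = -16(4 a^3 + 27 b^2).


4 a^3 + 27 b^2 = 4*7^3 + 27*15^2 = 1372 + 6075 = 7447
Delta = -16 * (7447) = -119152
Delta mod 23 = 11

Delta = 11 (mod 23)


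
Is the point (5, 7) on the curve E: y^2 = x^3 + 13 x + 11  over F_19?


Check whether y^2 = x^3 + 13 x + 11 (mod 19) for (x, y) = (5, 7).
LHS: y^2 = 7^2 mod 19 = 11
RHS: x^3 + 13 x + 11 = 5^3 + 13*5 + 11 mod 19 = 11
LHS = RHS

Yes, on the curve


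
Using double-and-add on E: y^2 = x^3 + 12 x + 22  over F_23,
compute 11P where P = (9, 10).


k = 11 = 1011_2 (binary, LSB first: 1101)
Double-and-add from P = (9, 10):
  bit 0 = 1: acc = O + (9, 10) = (9, 10)
  bit 1 = 1: acc = (9, 10) + (8, 20) = (14, 17)
  bit 2 = 0: acc unchanged = (14, 17)
  bit 3 = 1: acc = (14, 17) + (5, 0) = (7, 9)

11P = (7, 9)


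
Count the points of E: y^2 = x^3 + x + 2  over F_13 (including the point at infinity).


For each x in F_13, count y with y^2 = x^3 + 1 x + 2 mod 13:
  x = 1: RHS = 4, y in [2, 11]  -> 2 point(s)
  x = 2: RHS = 12, y in [5, 8]  -> 2 point(s)
  x = 6: RHS = 3, y in [4, 9]  -> 2 point(s)
  x = 7: RHS = 1, y in [1, 12]  -> 2 point(s)
  x = 9: RHS = 12, y in [5, 8]  -> 2 point(s)
  x = 12: RHS = 0, y in [0]  -> 1 point(s)
Affine points: 11. Add the point at infinity: total = 12.

#E(F_13) = 12


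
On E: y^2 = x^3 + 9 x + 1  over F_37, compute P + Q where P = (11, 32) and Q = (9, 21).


P != Q, so use the chord formula.
s = (y2 - y1) / (x2 - x1) = (26) / (35) mod 37 = 24
x3 = s^2 - x1 - x2 mod 37 = 24^2 - 11 - 9 = 1
y3 = s (x1 - x3) - y1 mod 37 = 24 * (11 - 1) - 32 = 23

P + Q = (1, 23)


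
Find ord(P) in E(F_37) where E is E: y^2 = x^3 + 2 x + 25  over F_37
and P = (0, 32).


Compute successive multiples of P until we hit O:
  1P = (0, 32)
  2P = (3, 13)
  3P = (33, 29)
  4P = (30, 1)
  5P = (10, 3)
  6P = (1, 19)
  7P = (20, 6)
  8P = (5, 30)
  ... (continuing to 46P)
  46P = O

ord(P) = 46


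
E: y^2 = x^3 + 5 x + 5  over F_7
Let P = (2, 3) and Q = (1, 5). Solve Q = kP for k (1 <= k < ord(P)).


Enumerate multiples of P until we hit Q = (1, 5):
  1P = (2, 3)
  2P = (5, 6)
  3P = (1, 5)
Match found at i = 3.

k = 3


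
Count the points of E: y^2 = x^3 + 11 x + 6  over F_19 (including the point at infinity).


For each x in F_19, count y with y^2 = x^3 + 11 x + 6 mod 19:
  x = 0: RHS = 6, y in [5, 14]  -> 2 point(s)
  x = 2: RHS = 17, y in [6, 13]  -> 2 point(s)
  x = 3: RHS = 9, y in [3, 16]  -> 2 point(s)
  x = 4: RHS = 0, y in [0]  -> 1 point(s)
  x = 8: RHS = 17, y in [6, 13]  -> 2 point(s)
  x = 9: RHS = 17, y in [6, 13]  -> 2 point(s)
  x = 12: RHS = 4, y in [2, 17]  -> 2 point(s)
  x = 13: RHS = 9, y in [3, 16]  -> 2 point(s)
  x = 14: RHS = 16, y in [4, 15]  -> 2 point(s)
Affine points: 17. Add the point at infinity: total = 18.

#E(F_19) = 18


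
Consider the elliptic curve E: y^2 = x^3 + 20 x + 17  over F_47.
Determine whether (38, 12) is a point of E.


Check whether y^2 = x^3 + 20 x + 17 (mod 47) for (x, y) = (38, 12).
LHS: y^2 = 12^2 mod 47 = 3
RHS: x^3 + 20 x + 17 = 38^3 + 20*38 + 17 mod 47 = 1
LHS != RHS

No, not on the curve


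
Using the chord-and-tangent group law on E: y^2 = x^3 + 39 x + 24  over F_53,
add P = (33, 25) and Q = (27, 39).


P != Q, so use the chord formula.
s = (y2 - y1) / (x2 - x1) = (14) / (47) mod 53 = 33
x3 = s^2 - x1 - x2 mod 53 = 33^2 - 33 - 27 = 22
y3 = s (x1 - x3) - y1 mod 53 = 33 * (33 - 22) - 25 = 20

P + Q = (22, 20)


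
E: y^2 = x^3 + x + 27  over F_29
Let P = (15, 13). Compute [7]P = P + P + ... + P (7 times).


k = 7 = 111_2 (binary, LSB first: 111)
Double-and-add from P = (15, 13):
  bit 0 = 1: acc = O + (15, 13) = (15, 13)
  bit 1 = 1: acc = (15, 13) + (8, 24) = (28, 24)
  bit 2 = 1: acc = (28, 24) + (14, 28) = (22, 24)

7P = (22, 24)


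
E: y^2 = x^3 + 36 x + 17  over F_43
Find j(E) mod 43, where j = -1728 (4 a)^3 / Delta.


Delta = -16(4 a^3 + 27 b^2) mod 43 = 3
-1728 * (4 a)^3 = -1728 * (4*36)^3 mod 43 = 4
j = 4 * 3^(-1) mod 43 = 30

j = 30 (mod 43)


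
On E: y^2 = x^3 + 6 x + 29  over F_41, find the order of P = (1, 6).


Compute successive multiples of P until we hit O:
  1P = (1, 6)
  2P = (37, 8)
  3P = (13, 7)
  4P = (29, 19)
  5P = (12, 5)
  6P = (7, 2)
  7P = (38, 5)
  8P = (20, 20)
  ... (continuing to 51P)
  51P = O

ord(P) = 51


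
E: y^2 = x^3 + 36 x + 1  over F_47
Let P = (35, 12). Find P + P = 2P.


Doubling: s = (3 x1^2 + a) / (2 y1)
s = (3*35^2 + 36) / (2*12) mod 47 = 43
x3 = s^2 - 2 x1 mod 47 = 43^2 - 2*35 = 40
y3 = s (x1 - x3) - y1 mod 47 = 43 * (35 - 40) - 12 = 8

2P = (40, 8)


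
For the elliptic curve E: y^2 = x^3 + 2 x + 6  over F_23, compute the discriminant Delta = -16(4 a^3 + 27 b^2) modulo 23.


4 a^3 + 27 b^2 = 4*2^3 + 27*6^2 = 32 + 972 = 1004
Delta = -16 * (1004) = -16064
Delta mod 23 = 13

Delta = 13 (mod 23)


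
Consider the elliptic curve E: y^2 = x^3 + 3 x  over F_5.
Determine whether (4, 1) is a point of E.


Check whether y^2 = x^3 + 3 x + 0 (mod 5) for (x, y) = (4, 1).
LHS: y^2 = 1^2 mod 5 = 1
RHS: x^3 + 3 x + 0 = 4^3 + 3*4 + 0 mod 5 = 1
LHS = RHS

Yes, on the curve


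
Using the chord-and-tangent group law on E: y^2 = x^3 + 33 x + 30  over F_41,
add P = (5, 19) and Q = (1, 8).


P != Q, so use the chord formula.
s = (y2 - y1) / (x2 - x1) = (30) / (37) mod 41 = 13
x3 = s^2 - x1 - x2 mod 41 = 13^2 - 5 - 1 = 40
y3 = s (x1 - x3) - y1 mod 41 = 13 * (5 - 40) - 19 = 18

P + Q = (40, 18)


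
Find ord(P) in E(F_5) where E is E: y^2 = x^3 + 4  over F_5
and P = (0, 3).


Compute successive multiples of P until we hit O:
  1P = (0, 3)
  2P = (0, 2)
  3P = O

ord(P) = 3


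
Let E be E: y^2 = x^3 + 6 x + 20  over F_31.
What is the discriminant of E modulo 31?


4 a^3 + 27 b^2 = 4*6^3 + 27*20^2 = 864 + 10800 = 11664
Delta = -16 * (11664) = -186624
Delta mod 31 = 27

Delta = 27 (mod 31)


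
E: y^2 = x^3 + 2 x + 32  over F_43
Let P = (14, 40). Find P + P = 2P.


Doubling: s = (3 x1^2 + a) / (2 y1)
s = (3*14^2 + 2) / (2*40) mod 43 = 2
x3 = s^2 - 2 x1 mod 43 = 2^2 - 2*14 = 19
y3 = s (x1 - x3) - y1 mod 43 = 2 * (14 - 19) - 40 = 36

2P = (19, 36)


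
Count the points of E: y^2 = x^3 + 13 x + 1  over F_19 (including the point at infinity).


For each x in F_19, count y with y^2 = x^3 + 13 x + 1 mod 19:
  x = 0: RHS = 1, y in [1, 18]  -> 2 point(s)
  x = 2: RHS = 16, y in [4, 15]  -> 2 point(s)
  x = 5: RHS = 1, y in [1, 18]  -> 2 point(s)
  x = 7: RHS = 17, y in [6, 13]  -> 2 point(s)
  x = 8: RHS = 9, y in [3, 16]  -> 2 point(s)
  x = 9: RHS = 11, y in [7, 12]  -> 2 point(s)
  x = 12: RHS = 4, y in [2, 17]  -> 2 point(s)
  x = 13: RHS = 11, y in [7, 12]  -> 2 point(s)
  x = 14: RHS = 1, y in [1, 18]  -> 2 point(s)
  x = 16: RHS = 11, y in [7, 12]  -> 2 point(s)
  x = 17: RHS = 5, y in [9, 10]  -> 2 point(s)
  x = 18: RHS = 6, y in [5, 14]  -> 2 point(s)
Affine points: 24. Add the point at infinity: total = 25.

#E(F_19) = 25


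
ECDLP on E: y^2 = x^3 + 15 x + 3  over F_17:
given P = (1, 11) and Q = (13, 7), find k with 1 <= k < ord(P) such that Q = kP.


Enumerate multiples of P until we hit Q = (13, 7):
  1P = (1, 11)
  2P = (13, 7)
Match found at i = 2.

k = 2


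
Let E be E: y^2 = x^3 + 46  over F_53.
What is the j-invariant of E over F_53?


Delta = -16(4 a^3 + 27 b^2) mod 53 = 32
-1728 * (4 a)^3 = -1728 * (4*0)^3 mod 53 = 0
j = 0 * 32^(-1) mod 53 = 0

j = 0 (mod 53)


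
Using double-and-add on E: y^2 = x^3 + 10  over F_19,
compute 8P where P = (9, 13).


k = 8 = 1000_2 (binary, LSB first: 0001)
Double-and-add from P = (9, 13):
  bit 0 = 0: acc unchanged = O
  bit 1 = 0: acc unchanged = O
  bit 2 = 0: acc unchanged = O
  bit 3 = 1: acc = O + (6, 6) = (6, 6)

8P = (6, 6)


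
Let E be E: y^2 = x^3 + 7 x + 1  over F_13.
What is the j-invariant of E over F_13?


Delta = -16(4 a^3 + 27 b^2) mod 13 = 2
-1728 * (4 a)^3 = -1728 * (4*7)^3 mod 13 = 8
j = 8 * 2^(-1) mod 13 = 4

j = 4 (mod 13)


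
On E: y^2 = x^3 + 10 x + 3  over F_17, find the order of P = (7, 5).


Compute successive multiples of P until we hit O:
  1P = (7, 5)
  2P = (12, 10)
  3P = (16, 3)
  4P = (10, 7)
  5P = (8, 0)
  6P = (10, 10)
  7P = (16, 14)
  8P = (12, 7)
  ... (continuing to 10P)
  10P = O

ord(P) = 10


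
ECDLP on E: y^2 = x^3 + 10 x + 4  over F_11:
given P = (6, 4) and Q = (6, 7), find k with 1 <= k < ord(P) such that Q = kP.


Enumerate multiples of P until we hit Q = (6, 7):
  1P = (6, 4)
  2P = (0, 2)
  3P = (10, 2)
  4P = (9, 3)
  5P = (1, 9)
  6P = (5, 6)
  7P = (4, 3)
  8P = (4, 8)
  9P = (5, 5)
  10P = (1, 2)
  11P = (9, 8)
  12P = (10, 9)
  13P = (0, 9)
  14P = (6, 7)
Match found at i = 14.

k = 14


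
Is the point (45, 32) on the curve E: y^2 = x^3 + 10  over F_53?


Check whether y^2 = x^3 + 0 x + 10 (mod 53) for (x, y) = (45, 32).
LHS: y^2 = 32^2 mod 53 = 17
RHS: x^3 + 0 x + 10 = 45^3 + 0*45 + 10 mod 53 = 28
LHS != RHS

No, not on the curve


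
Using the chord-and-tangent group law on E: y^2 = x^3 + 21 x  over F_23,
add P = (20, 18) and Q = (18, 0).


P != Q, so use the chord formula.
s = (y2 - y1) / (x2 - x1) = (5) / (21) mod 23 = 9
x3 = s^2 - x1 - x2 mod 23 = 9^2 - 20 - 18 = 20
y3 = s (x1 - x3) - y1 mod 23 = 9 * (20 - 20) - 18 = 5

P + Q = (20, 5)


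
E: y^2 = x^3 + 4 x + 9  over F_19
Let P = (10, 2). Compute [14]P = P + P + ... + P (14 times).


k = 14 = 1110_2 (binary, LSB first: 0111)
Double-and-add from P = (10, 2):
  bit 0 = 0: acc unchanged = O
  bit 1 = 1: acc = O + (18, 17) = (18, 17)
  bit 2 = 1: acc = (18, 17) + (11, 4) = (14, 4)
  bit 3 = 1: acc = (14, 4) + (13, 4) = (11, 15)

14P = (11, 15)


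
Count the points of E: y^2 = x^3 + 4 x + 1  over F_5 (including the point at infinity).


For each x in F_5, count y with y^2 = x^3 + 4 x + 1 mod 5:
  x = 0: RHS = 1, y in [1, 4]  -> 2 point(s)
  x = 1: RHS = 1, y in [1, 4]  -> 2 point(s)
  x = 3: RHS = 0, y in [0]  -> 1 point(s)
  x = 4: RHS = 1, y in [1, 4]  -> 2 point(s)
Affine points: 7. Add the point at infinity: total = 8.

#E(F_5) = 8


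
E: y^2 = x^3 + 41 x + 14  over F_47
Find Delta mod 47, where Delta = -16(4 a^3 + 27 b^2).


4 a^3 + 27 b^2 = 4*41^3 + 27*14^2 = 275684 + 5292 = 280976
Delta = -16 * (280976) = -4495616
Delta mod 47 = 28

Delta = 28 (mod 47)


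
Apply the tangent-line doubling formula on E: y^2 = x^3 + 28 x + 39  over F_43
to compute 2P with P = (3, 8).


Doubling: s = (3 x1^2 + a) / (2 y1)
s = (3*3^2 + 28) / (2*8) mod 43 = 33
x3 = s^2 - 2 x1 mod 43 = 33^2 - 2*3 = 8
y3 = s (x1 - x3) - y1 mod 43 = 33 * (3 - 8) - 8 = 42

2P = (8, 42)


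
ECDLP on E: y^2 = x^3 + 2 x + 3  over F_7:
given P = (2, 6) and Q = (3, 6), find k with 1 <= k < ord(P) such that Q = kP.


Enumerate multiples of P until we hit Q = (3, 6):
  1P = (2, 6)
  2P = (3, 1)
  3P = (6, 0)
  4P = (3, 6)
Match found at i = 4.

k = 4


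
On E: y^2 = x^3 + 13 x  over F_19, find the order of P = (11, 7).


Compute successive multiples of P until we hit O:
  1P = (11, 7)
  2P = (6, 16)
  3P = (6, 3)
  4P = (11, 12)
  5P = O

ord(P) = 5


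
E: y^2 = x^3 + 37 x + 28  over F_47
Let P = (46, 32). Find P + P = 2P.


Doubling: s = (3 x1^2 + a) / (2 y1)
s = (3*46^2 + 37) / (2*32) mod 47 = 30
x3 = s^2 - 2 x1 mod 47 = 30^2 - 2*46 = 9
y3 = s (x1 - x3) - y1 mod 47 = 30 * (46 - 9) - 32 = 44

2P = (9, 44)


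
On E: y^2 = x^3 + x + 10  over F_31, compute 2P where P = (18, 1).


k = 2 = 10_2 (binary, LSB first: 01)
Double-and-add from P = (18, 1):
  bit 0 = 0: acc unchanged = O
  bit 1 = 1: acc = O + (0, 14) = (0, 14)

2P = (0, 14)


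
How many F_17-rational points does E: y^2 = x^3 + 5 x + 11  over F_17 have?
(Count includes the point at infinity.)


For each x in F_17, count y with y^2 = x^3 + 5 x + 11 mod 17:
  x = 1: RHS = 0, y in [0]  -> 1 point(s)
  x = 3: RHS = 2, y in [6, 11]  -> 2 point(s)
  x = 5: RHS = 8, y in [5, 12]  -> 2 point(s)
  x = 6: RHS = 2, y in [6, 11]  -> 2 point(s)
  x = 7: RHS = 15, y in [7, 10]  -> 2 point(s)
  x = 8: RHS = 2, y in [6, 11]  -> 2 point(s)
Affine points: 11. Add the point at infinity: total = 12.

#E(F_17) = 12


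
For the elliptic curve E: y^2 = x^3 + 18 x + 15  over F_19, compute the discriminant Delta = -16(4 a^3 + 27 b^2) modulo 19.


4 a^3 + 27 b^2 = 4*18^3 + 27*15^2 = 23328 + 6075 = 29403
Delta = -16 * (29403) = -470448
Delta mod 19 = 11

Delta = 11 (mod 19)


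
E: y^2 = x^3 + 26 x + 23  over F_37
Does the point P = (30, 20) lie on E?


Check whether y^2 = x^3 + 26 x + 23 (mod 37) for (x, y) = (30, 20).
LHS: y^2 = 20^2 mod 37 = 30
RHS: x^3 + 26 x + 23 = 30^3 + 26*30 + 23 mod 37 = 16
LHS != RHS

No, not on the curve


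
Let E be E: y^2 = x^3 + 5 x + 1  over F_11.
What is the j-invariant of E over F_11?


Delta = -16(4 a^3 + 27 b^2) mod 11 = 5
-1728 * (4 a)^3 = -1728 * (4*5)^3 mod 11 = 8
j = 8 * 5^(-1) mod 11 = 6

j = 6 (mod 11)


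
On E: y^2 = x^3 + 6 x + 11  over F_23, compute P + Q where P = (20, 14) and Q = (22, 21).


P != Q, so use the chord formula.
s = (y2 - y1) / (x2 - x1) = (7) / (2) mod 23 = 15
x3 = s^2 - x1 - x2 mod 23 = 15^2 - 20 - 22 = 22
y3 = s (x1 - x3) - y1 mod 23 = 15 * (20 - 22) - 14 = 2

P + Q = (22, 2)


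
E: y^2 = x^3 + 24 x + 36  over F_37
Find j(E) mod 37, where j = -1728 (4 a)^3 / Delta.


Delta = -16(4 a^3 + 27 b^2) mod 37 = 20
-1728 * (4 a)^3 = -1728 * (4*24)^3 mod 37 = 23
j = 23 * 20^(-1) mod 37 = 3

j = 3 (mod 37)


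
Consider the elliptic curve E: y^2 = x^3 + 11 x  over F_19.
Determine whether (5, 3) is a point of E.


Check whether y^2 = x^3 + 11 x + 0 (mod 19) for (x, y) = (5, 3).
LHS: y^2 = 3^2 mod 19 = 9
RHS: x^3 + 11 x + 0 = 5^3 + 11*5 + 0 mod 19 = 9
LHS = RHS

Yes, on the curve


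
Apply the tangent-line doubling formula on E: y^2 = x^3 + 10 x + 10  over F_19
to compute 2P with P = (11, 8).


Doubling: s = (3 x1^2 + a) / (2 y1)
s = (3*11^2 + 10) / (2*8) mod 19 = 15
x3 = s^2 - 2 x1 mod 19 = 15^2 - 2*11 = 13
y3 = s (x1 - x3) - y1 mod 19 = 15 * (11 - 13) - 8 = 0

2P = (13, 0)


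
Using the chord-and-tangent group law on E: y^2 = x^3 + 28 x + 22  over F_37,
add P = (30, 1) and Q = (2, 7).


P != Q, so use the chord formula.
s = (y2 - y1) / (x2 - x1) = (6) / (9) mod 37 = 13
x3 = s^2 - x1 - x2 mod 37 = 13^2 - 30 - 2 = 26
y3 = s (x1 - x3) - y1 mod 37 = 13 * (30 - 26) - 1 = 14

P + Q = (26, 14)


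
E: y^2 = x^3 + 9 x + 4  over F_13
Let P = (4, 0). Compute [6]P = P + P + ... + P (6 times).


k = 6 = 110_2 (binary, LSB first: 011)
Double-and-add from P = (4, 0):
  bit 0 = 0: acc unchanged = O
  bit 1 = 1: acc = O + O = O
  bit 2 = 1: acc = O + O = O

6P = O


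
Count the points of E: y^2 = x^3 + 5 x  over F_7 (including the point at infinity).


For each x in F_7, count y with y^2 = x^3 + 5 x + 0 mod 7:
  x = 0: RHS = 0, y in [0]  -> 1 point(s)
  x = 2: RHS = 4, y in [2, 5]  -> 2 point(s)
  x = 3: RHS = 0, y in [0]  -> 1 point(s)
  x = 4: RHS = 0, y in [0]  -> 1 point(s)
  x = 6: RHS = 1, y in [1, 6]  -> 2 point(s)
Affine points: 7. Add the point at infinity: total = 8.

#E(F_7) = 8


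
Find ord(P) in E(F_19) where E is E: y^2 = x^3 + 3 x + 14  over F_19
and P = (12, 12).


Compute successive multiples of P until we hit O:
  1P = (12, 12)
  2P = (2, 3)
  3P = (6, 1)
  4P = (7, 13)
  5P = (16, 4)
  6P = (14, 11)
  7P = (17, 0)
  8P = (14, 8)
  ... (continuing to 14P)
  14P = O

ord(P) = 14


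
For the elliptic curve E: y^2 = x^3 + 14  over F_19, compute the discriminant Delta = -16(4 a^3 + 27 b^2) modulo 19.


4 a^3 + 27 b^2 = 4*0^3 + 27*14^2 = 0 + 5292 = 5292
Delta = -16 * (5292) = -84672
Delta mod 19 = 11

Delta = 11 (mod 19)


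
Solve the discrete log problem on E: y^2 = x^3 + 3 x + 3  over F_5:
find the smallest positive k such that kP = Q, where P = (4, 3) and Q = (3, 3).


Enumerate multiples of P until we hit Q = (3, 3):
  1P = (4, 3)
  2P = (3, 3)
Match found at i = 2.

k = 2


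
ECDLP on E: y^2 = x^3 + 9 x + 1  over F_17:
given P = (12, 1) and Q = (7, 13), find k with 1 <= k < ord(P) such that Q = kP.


Enumerate multiples of P until we hit Q = (7, 13):
  1P = (12, 1)
  2P = (6, 13)
  3P = (3, 15)
  4P = (4, 13)
  5P = (16, 5)
  6P = (7, 4)
  7P = (14, 7)
  8P = (0, 1)
  9P = (5, 16)
  10P = (15, 3)
  11P = (15, 14)
  12P = (5, 1)
  13P = (0, 16)
  14P = (14, 10)
  15P = (7, 13)
Match found at i = 15.

k = 15


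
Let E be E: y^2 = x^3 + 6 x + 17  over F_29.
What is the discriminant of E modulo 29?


4 a^3 + 27 b^2 = 4*6^3 + 27*17^2 = 864 + 7803 = 8667
Delta = -16 * (8667) = -138672
Delta mod 29 = 6

Delta = 6 (mod 29)


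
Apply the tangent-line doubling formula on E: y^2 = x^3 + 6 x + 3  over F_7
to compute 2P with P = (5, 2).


Doubling: s = (3 x1^2 + a) / (2 y1)
s = (3*5^2 + 6) / (2*2) mod 7 = 1
x3 = s^2 - 2 x1 mod 7 = 1^2 - 2*5 = 5
y3 = s (x1 - x3) - y1 mod 7 = 1 * (5 - 5) - 2 = 5

2P = (5, 5)


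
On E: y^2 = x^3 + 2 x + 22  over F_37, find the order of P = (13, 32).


Compute successive multiples of P until we hit O:
  1P = (13, 32)
  2P = (7, 3)
  3P = (27, 36)
  4P = (22, 13)
  5P = (6, 19)
  6P = (29, 7)
  7P = (21, 36)
  8P = (31, 33)
  ... (continuing to 40P)
  40P = O

ord(P) = 40


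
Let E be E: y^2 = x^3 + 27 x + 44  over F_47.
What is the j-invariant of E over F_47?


Delta = -16(4 a^3 + 27 b^2) mod 47 = 42
-1728 * (4 a)^3 = -1728 * (4*27)^3 mod 47 = 10
j = 10 * 42^(-1) mod 47 = 45

j = 45 (mod 47)


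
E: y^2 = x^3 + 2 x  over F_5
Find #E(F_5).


For each x in F_5, count y with y^2 = x^3 + 2 x + 0 mod 5:
  x = 0: RHS = 0, y in [0]  -> 1 point(s)
Affine points: 1. Add the point at infinity: total = 2.

#E(F_5) = 2


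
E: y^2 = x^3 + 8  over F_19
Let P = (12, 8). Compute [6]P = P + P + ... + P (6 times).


k = 6 = 110_2 (binary, LSB first: 011)
Double-and-add from P = (12, 8):
  bit 0 = 0: acc unchanged = O
  bit 1 = 1: acc = O + (2, 15) = (2, 15)
  bit 2 = 1: acc = (2, 15) + (3, 15) = (14, 4)

6P = (14, 4)


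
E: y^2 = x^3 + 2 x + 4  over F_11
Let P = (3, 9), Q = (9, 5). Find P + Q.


P != Q, so use the chord formula.
s = (y2 - y1) / (x2 - x1) = (7) / (6) mod 11 = 3
x3 = s^2 - x1 - x2 mod 11 = 3^2 - 3 - 9 = 8
y3 = s (x1 - x3) - y1 mod 11 = 3 * (3 - 8) - 9 = 9

P + Q = (8, 9)


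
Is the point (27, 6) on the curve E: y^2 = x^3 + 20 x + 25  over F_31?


Check whether y^2 = x^3 + 20 x + 25 (mod 31) for (x, y) = (27, 6).
LHS: y^2 = 6^2 mod 31 = 5
RHS: x^3 + 20 x + 25 = 27^3 + 20*27 + 25 mod 31 = 5
LHS = RHS

Yes, on the curve


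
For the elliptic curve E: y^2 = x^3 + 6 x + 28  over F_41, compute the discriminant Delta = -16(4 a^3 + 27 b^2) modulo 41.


4 a^3 + 27 b^2 = 4*6^3 + 27*28^2 = 864 + 21168 = 22032
Delta = -16 * (22032) = -352512
Delta mod 41 = 6

Delta = 6 (mod 41)


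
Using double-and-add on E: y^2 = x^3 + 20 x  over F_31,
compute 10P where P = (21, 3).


k = 10 = 1010_2 (binary, LSB first: 0101)
Double-and-add from P = (21, 3):
  bit 0 = 0: acc unchanged = O
  bit 1 = 1: acc = O + (9, 17) = (9, 17)
  bit 2 = 0: acc unchanged = (9, 17)
  bit 3 = 1: acc = (9, 17) + (19, 4) = (5, 15)

10P = (5, 15)


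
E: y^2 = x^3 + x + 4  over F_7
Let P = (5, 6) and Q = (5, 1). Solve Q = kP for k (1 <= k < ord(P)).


Enumerate multiples of P until we hit Q = (5, 1):
  1P = (5, 6)
  2P = (6, 4)
  3P = (0, 5)
  4P = (4, 4)
  5P = (2, 0)
  6P = (4, 3)
  7P = (0, 2)
  8P = (6, 3)
  9P = (5, 1)
Match found at i = 9.

k = 9


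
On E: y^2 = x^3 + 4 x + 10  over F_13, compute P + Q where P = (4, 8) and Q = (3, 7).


P != Q, so use the chord formula.
s = (y2 - y1) / (x2 - x1) = (12) / (12) mod 13 = 1
x3 = s^2 - x1 - x2 mod 13 = 1^2 - 4 - 3 = 7
y3 = s (x1 - x3) - y1 mod 13 = 1 * (4 - 7) - 8 = 2

P + Q = (7, 2)


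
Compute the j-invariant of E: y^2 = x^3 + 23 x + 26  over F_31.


Delta = -16(4 a^3 + 27 b^2) mod 31 = 20
-1728 * (4 a)^3 = -1728 * (4*23)^3 mod 31 = 23
j = 23 * 20^(-1) mod 31 = 12

j = 12 (mod 31)


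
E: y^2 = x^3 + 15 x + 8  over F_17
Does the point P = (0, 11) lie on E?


Check whether y^2 = x^3 + 15 x + 8 (mod 17) for (x, y) = (0, 11).
LHS: y^2 = 11^2 mod 17 = 2
RHS: x^3 + 15 x + 8 = 0^3 + 15*0 + 8 mod 17 = 8
LHS != RHS

No, not on the curve


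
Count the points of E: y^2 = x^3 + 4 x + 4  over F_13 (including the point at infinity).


For each x in F_13, count y with y^2 = x^3 + 4 x + 4 mod 13:
  x = 0: RHS = 4, y in [2, 11]  -> 2 point(s)
  x = 1: RHS = 9, y in [3, 10]  -> 2 point(s)
  x = 3: RHS = 4, y in [2, 11]  -> 2 point(s)
  x = 6: RHS = 10, y in [6, 7]  -> 2 point(s)
  x = 10: RHS = 4, y in [2, 11]  -> 2 point(s)
  x = 11: RHS = 1, y in [1, 12]  -> 2 point(s)
  x = 12: RHS = 12, y in [5, 8]  -> 2 point(s)
Affine points: 14. Add the point at infinity: total = 15.

#E(F_13) = 15


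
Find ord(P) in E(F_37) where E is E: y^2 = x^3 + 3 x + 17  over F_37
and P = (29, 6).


Compute successive multiples of P until we hit O:
  1P = (29, 6)
  2P = (28, 1)
  3P = (5, 3)
  4P = (14, 19)
  5P = (1, 24)
  6P = (11, 30)
  7P = (7, 14)
  8P = (10, 14)
  ... (continuing to 35P)
  35P = O

ord(P) = 35


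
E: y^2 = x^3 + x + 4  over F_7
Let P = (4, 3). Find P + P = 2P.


Doubling: s = (3 x1^2 + a) / (2 y1)
s = (3*4^2 + 1) / (2*3) mod 7 = 0
x3 = s^2 - 2 x1 mod 7 = 0^2 - 2*4 = 6
y3 = s (x1 - x3) - y1 mod 7 = 0 * (4 - 6) - 3 = 4

2P = (6, 4)


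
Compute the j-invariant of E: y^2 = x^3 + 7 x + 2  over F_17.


Delta = -16(4 a^3 + 27 b^2) mod 17 = 1
-1728 * (4 a)^3 = -1728 * (4*7)^3 mod 17 = 13
j = 13 * 1^(-1) mod 17 = 13

j = 13 (mod 17)


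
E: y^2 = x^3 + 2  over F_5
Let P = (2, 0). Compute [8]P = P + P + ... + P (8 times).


k = 8 = 1000_2 (binary, LSB first: 0001)
Double-and-add from P = (2, 0):
  bit 0 = 0: acc unchanged = O
  bit 1 = 0: acc unchanged = O
  bit 2 = 0: acc unchanged = O
  bit 3 = 1: acc = O + O = O

8P = O


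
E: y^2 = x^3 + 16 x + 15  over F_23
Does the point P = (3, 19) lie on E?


Check whether y^2 = x^3 + 16 x + 15 (mod 23) for (x, y) = (3, 19).
LHS: y^2 = 19^2 mod 23 = 16
RHS: x^3 + 16 x + 15 = 3^3 + 16*3 + 15 mod 23 = 21
LHS != RHS

No, not on the curve


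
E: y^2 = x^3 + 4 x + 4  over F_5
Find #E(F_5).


For each x in F_5, count y with y^2 = x^3 + 4 x + 4 mod 5:
  x = 0: RHS = 4, y in [2, 3]  -> 2 point(s)
  x = 1: RHS = 4, y in [2, 3]  -> 2 point(s)
  x = 2: RHS = 0, y in [0]  -> 1 point(s)
  x = 4: RHS = 4, y in [2, 3]  -> 2 point(s)
Affine points: 7. Add the point at infinity: total = 8.

#E(F_5) = 8
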